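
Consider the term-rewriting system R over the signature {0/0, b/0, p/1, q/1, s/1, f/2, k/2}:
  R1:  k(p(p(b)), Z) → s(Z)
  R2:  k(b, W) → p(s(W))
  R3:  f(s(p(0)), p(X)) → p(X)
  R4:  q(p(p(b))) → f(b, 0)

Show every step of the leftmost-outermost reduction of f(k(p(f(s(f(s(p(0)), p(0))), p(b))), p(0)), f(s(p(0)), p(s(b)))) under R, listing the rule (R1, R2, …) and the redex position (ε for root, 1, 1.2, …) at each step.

1. f(k(p(f(s(f(s(p(0)), p(0))), p(b))), p(0)), f(s(p(0)), p(s(b))))  →  f(k(p(f(s(p(0)), p(b))), p(0)), f(s(p(0)), p(s(b))))   [R3 at 1.1.1.1.1]
2. f(k(p(f(s(p(0)), p(b))), p(0)), f(s(p(0)), p(s(b))))  →  f(k(p(p(b)), p(0)), f(s(p(0)), p(s(b))))   [R3 at 1.1.1]
3. f(k(p(p(b)), p(0)), f(s(p(0)), p(s(b))))  →  f(s(p(0)), f(s(p(0)), p(s(b))))   [R1 at 1]
4. f(s(p(0)), f(s(p(0)), p(s(b))))  →  f(s(p(0)), p(s(b)))   [R3 at 2]
5. f(s(p(0)), p(s(b)))  →  p(s(b))   [R3 at ε]

p(s(b))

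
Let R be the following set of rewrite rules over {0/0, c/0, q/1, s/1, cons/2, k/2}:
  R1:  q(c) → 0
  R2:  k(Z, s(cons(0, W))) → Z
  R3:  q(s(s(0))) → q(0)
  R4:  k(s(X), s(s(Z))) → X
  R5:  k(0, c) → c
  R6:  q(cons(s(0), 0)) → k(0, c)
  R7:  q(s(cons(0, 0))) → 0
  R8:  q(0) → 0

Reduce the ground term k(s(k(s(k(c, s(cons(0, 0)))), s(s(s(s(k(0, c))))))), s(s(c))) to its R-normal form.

1. k(s(k(s(k(c, s(cons(0, 0)))), s(s(s(s(k(0, c))))))), s(s(c)))  →  k(s(k(c, s(cons(0, 0)))), s(s(s(s(k(0, c))))))   [R4 at ε]
2. k(s(k(c, s(cons(0, 0)))), s(s(s(s(k(0, c))))))  →  k(c, s(cons(0, 0)))   [R4 at ε]
3. k(c, s(cons(0, 0)))  →  c   [R2 at ε]

c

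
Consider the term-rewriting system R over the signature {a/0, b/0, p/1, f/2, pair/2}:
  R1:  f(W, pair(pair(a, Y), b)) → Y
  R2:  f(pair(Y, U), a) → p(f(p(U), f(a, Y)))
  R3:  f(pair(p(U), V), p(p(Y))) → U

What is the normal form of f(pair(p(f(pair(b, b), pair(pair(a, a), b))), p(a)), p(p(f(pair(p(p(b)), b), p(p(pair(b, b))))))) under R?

a

1. f(pair(p(f(pair(b, b), pair(pair(a, a), b))), p(a)), p(p(f(pair(p(p(b)), b), p(p(pair(b, b)))))))  →  f(pair(b, b), pair(pair(a, a), b))   [R3 at ε]
2. f(pair(b, b), pair(pair(a, a), b))  →  a   [R1 at ε]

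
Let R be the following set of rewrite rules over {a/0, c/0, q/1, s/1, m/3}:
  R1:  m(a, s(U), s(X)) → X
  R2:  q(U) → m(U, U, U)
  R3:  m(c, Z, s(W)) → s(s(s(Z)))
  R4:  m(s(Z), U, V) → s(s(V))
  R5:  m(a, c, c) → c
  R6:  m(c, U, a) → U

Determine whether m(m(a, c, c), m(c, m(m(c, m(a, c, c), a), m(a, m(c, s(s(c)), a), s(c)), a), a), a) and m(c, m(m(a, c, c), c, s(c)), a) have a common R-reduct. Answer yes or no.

no — NF(t₁) = c, NF(t₂) = s(s(s(c)))

Reduce t₁ = m(m(a, c, c), m(c, m(m(c, m(a, c, c), a), m(a, m(c, s(s(c)), a), s(c)), a), a), a):
1. m(m(a, c, c), m(c, m(m(c, m(a, c, c), a), m(a, m(c, s(s(c)), a), s(c)), a), a), a)  →  m(c, m(c, m(m(c, m(a, c, c), a), m(a, m(c, s(s(c)), a), s(c)), a), a), a)   [R5 at 1]
2. m(c, m(c, m(m(c, m(a, c, c), a), m(a, m(c, s(s(c)), a), s(c)), a), a), a)  →  m(c, m(m(c, m(a, c, c), a), m(a, m(c, s(s(c)), a), s(c)), a), a)   [R6 at ε]
3. m(c, m(m(c, m(a, c, c), a), m(a, m(c, s(s(c)), a), s(c)), a), a)  →  m(m(c, m(a, c, c), a), m(a, m(c, s(s(c)), a), s(c)), a)   [R6 at ε]
4. m(m(c, m(a, c, c), a), m(a, m(c, s(s(c)), a), s(c)), a)  →  m(m(a, c, c), m(a, m(c, s(s(c)), a), s(c)), a)   [R6 at 1]
5. m(m(a, c, c), m(a, m(c, s(s(c)), a), s(c)), a)  →  m(c, m(a, m(c, s(s(c)), a), s(c)), a)   [R5 at 1]
6. m(c, m(a, m(c, s(s(c)), a), s(c)), a)  →  m(a, m(c, s(s(c)), a), s(c))   [R6 at ε]
7. m(a, m(c, s(s(c)), a), s(c))  →  m(a, s(s(c)), s(c))   [R6 at 2]
8. m(a, s(s(c)), s(c))  →  c   [R1 at ε]

Reduce t₂ = m(c, m(m(a, c, c), c, s(c)), a):
1. m(c, m(m(a, c, c), c, s(c)), a)  →  m(m(a, c, c), c, s(c))   [R6 at ε]
2. m(m(a, c, c), c, s(c))  →  m(c, c, s(c))   [R5 at 1]
3. m(c, c, s(c))  →  s(s(s(c)))   [R3 at ε]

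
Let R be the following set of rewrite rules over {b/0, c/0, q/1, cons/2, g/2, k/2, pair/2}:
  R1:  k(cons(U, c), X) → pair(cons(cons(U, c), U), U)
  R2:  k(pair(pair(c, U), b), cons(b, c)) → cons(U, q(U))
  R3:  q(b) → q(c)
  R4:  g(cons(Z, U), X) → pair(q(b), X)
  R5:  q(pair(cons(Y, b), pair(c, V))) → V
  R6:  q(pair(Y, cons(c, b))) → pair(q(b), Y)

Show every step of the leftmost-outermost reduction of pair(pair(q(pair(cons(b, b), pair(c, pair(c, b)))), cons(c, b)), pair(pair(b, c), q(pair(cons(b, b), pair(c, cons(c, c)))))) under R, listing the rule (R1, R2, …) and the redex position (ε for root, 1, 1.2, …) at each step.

1. pair(pair(q(pair(cons(b, b), pair(c, pair(c, b)))), cons(c, b)), pair(pair(b, c), q(pair(cons(b, b), pair(c, cons(c, c))))))  →  pair(pair(pair(c, b), cons(c, b)), pair(pair(b, c), q(pair(cons(b, b), pair(c, cons(c, c))))))   [R5 at 1.1]
2. pair(pair(pair(c, b), cons(c, b)), pair(pair(b, c), q(pair(cons(b, b), pair(c, cons(c, c))))))  →  pair(pair(pair(c, b), cons(c, b)), pair(pair(b, c), cons(c, c)))   [R5 at 2.2]

pair(pair(pair(c, b), cons(c, b)), pair(pair(b, c), cons(c, c)))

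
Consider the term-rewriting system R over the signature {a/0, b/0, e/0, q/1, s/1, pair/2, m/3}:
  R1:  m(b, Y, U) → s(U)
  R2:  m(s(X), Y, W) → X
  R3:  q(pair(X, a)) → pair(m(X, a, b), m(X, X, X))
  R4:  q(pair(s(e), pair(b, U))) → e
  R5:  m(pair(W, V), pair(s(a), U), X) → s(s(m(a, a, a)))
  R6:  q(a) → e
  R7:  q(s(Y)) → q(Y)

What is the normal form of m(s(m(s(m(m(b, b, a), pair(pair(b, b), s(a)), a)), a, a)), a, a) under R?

1. m(s(m(s(m(m(b, b, a), pair(pair(b, b), s(a)), a)), a, a)), a, a)  →  m(s(m(m(b, b, a), pair(pair(b, b), s(a)), a)), a, a)   [R2 at ε]
2. m(s(m(m(b, b, a), pair(pair(b, b), s(a)), a)), a, a)  →  m(m(b, b, a), pair(pair(b, b), s(a)), a)   [R2 at ε]
3. m(m(b, b, a), pair(pair(b, b), s(a)), a)  →  m(s(a), pair(pair(b, b), s(a)), a)   [R1 at 1]
4. m(s(a), pair(pair(b, b), s(a)), a)  →  a   [R2 at ε]

a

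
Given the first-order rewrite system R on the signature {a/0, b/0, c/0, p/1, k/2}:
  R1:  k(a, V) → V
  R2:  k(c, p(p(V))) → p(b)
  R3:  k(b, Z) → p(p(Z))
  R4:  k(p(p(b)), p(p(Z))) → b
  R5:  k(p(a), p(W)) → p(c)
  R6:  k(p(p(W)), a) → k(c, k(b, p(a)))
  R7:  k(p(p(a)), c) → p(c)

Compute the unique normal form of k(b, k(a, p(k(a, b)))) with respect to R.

1. k(b, k(a, p(k(a, b))))  →  p(p(k(a, p(k(a, b)))))   [R3 at ε]
2. p(p(k(a, p(k(a, b)))))  →  p(p(p(k(a, b))))   [R1 at 1.1]
3. p(p(p(k(a, b))))  →  p(p(p(b)))   [R1 at 1.1.1]

p(p(p(b)))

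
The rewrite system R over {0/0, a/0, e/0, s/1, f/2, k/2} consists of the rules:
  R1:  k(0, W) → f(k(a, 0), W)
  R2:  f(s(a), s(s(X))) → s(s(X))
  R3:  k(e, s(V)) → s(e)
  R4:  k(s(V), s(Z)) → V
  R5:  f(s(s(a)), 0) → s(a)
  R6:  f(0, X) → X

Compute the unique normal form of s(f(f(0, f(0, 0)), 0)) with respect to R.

1. s(f(f(0, f(0, 0)), 0))  →  s(f(f(0, 0), 0))   [R6 at 1.1]
2. s(f(f(0, 0), 0))  →  s(f(0, 0))   [R6 at 1.1]
3. s(f(0, 0))  →  s(0)   [R6 at 1]

s(0)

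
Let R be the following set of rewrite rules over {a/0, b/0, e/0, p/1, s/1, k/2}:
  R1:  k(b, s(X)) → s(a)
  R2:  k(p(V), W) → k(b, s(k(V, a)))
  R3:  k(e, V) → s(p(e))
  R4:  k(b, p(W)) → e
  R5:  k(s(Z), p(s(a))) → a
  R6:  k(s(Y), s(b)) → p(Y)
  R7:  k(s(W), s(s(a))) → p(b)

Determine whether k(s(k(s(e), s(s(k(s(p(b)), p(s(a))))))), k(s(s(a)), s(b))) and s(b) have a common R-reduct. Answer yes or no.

no — NF(t₁) = a, NF(t₂) = s(b)

Reduce t₁ = k(s(k(s(e), s(s(k(s(p(b)), p(s(a))))))), k(s(s(a)), s(b))):
1. k(s(k(s(e), s(s(k(s(p(b)), p(s(a))))))), k(s(s(a)), s(b)))  →  k(s(k(s(e), s(s(a)))), k(s(s(a)), s(b)))   [R5 at 1.1.2.1.1]
2. k(s(k(s(e), s(s(a)))), k(s(s(a)), s(b)))  →  k(s(p(b)), k(s(s(a)), s(b)))   [R7 at 1.1]
3. k(s(p(b)), k(s(s(a)), s(b)))  →  k(s(p(b)), p(s(a)))   [R6 at 2]
4. k(s(p(b)), p(s(a)))  →  a   [R5 at ε]

Reduce t₂ = s(b):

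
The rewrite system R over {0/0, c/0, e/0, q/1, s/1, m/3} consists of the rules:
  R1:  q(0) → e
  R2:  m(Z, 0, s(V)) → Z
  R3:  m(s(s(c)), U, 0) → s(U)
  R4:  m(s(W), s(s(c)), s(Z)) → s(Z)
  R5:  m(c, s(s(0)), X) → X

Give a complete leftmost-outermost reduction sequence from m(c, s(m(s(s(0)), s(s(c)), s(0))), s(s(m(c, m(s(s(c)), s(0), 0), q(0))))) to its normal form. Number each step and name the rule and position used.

s(s(e))

1. m(c, s(m(s(s(0)), s(s(c)), s(0))), s(s(m(c, m(s(s(c)), s(0), 0), q(0)))))  →  m(c, s(s(0)), s(s(m(c, m(s(s(c)), s(0), 0), q(0)))))   [R4 at 2.1]
2. m(c, s(s(0)), s(s(m(c, m(s(s(c)), s(0), 0), q(0)))))  →  s(s(m(c, m(s(s(c)), s(0), 0), q(0))))   [R5 at ε]
3. s(s(m(c, m(s(s(c)), s(0), 0), q(0))))  →  s(s(m(c, s(s(0)), q(0))))   [R3 at 1.1.2]
4. s(s(m(c, s(s(0)), q(0))))  →  s(s(q(0)))   [R5 at 1.1]
5. s(s(q(0)))  →  s(s(e))   [R1 at 1.1]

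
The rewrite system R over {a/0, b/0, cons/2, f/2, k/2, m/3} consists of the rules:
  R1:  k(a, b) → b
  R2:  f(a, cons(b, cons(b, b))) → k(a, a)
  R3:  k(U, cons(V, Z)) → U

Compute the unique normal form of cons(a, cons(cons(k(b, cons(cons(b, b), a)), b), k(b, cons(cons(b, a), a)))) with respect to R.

1. cons(a, cons(cons(k(b, cons(cons(b, b), a)), b), k(b, cons(cons(b, a), a))))  →  cons(a, cons(cons(b, b), k(b, cons(cons(b, a), a))))   [R3 at 2.1.1]
2. cons(a, cons(cons(b, b), k(b, cons(cons(b, a), a))))  →  cons(a, cons(cons(b, b), b))   [R3 at 2.2]

cons(a, cons(cons(b, b), b))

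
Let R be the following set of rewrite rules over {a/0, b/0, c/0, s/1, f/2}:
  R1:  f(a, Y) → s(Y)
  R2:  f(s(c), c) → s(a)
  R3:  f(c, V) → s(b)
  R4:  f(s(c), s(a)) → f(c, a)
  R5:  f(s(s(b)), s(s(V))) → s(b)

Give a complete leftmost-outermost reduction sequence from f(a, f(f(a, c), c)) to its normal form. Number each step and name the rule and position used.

1. f(a, f(f(a, c), c))  →  s(f(f(a, c), c))   [R1 at ε]
2. s(f(f(a, c), c))  →  s(f(s(c), c))   [R1 at 1.1]
3. s(f(s(c), c))  →  s(s(a))   [R2 at 1]

s(s(a))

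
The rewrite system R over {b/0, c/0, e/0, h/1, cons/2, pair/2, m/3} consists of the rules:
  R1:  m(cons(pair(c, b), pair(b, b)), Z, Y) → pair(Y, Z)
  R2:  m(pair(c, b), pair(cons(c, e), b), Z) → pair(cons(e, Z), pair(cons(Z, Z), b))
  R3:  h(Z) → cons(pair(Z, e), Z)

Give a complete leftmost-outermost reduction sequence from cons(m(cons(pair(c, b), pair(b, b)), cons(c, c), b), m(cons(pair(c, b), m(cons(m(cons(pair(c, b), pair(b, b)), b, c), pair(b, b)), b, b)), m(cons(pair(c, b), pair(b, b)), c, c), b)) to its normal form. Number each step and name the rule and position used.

cons(pair(b, cons(c, c)), pair(b, pair(c, c)))

1. cons(m(cons(pair(c, b), pair(b, b)), cons(c, c), b), m(cons(pair(c, b), m(cons(m(cons(pair(c, b), pair(b, b)), b, c), pair(b, b)), b, b)), m(cons(pair(c, b), pair(b, b)), c, c), b))  →  cons(pair(b, cons(c, c)), m(cons(pair(c, b), m(cons(m(cons(pair(c, b), pair(b, b)), b, c), pair(b, b)), b, b)), m(cons(pair(c, b), pair(b, b)), c, c), b))   [R1 at 1]
2. cons(pair(b, cons(c, c)), m(cons(pair(c, b), m(cons(m(cons(pair(c, b), pair(b, b)), b, c), pair(b, b)), b, b)), m(cons(pair(c, b), pair(b, b)), c, c), b))  →  cons(pair(b, cons(c, c)), m(cons(pair(c, b), m(cons(pair(c, b), pair(b, b)), b, b)), m(cons(pair(c, b), pair(b, b)), c, c), b))   [R1 at 2.1.2.1.1]
3. cons(pair(b, cons(c, c)), m(cons(pair(c, b), m(cons(pair(c, b), pair(b, b)), b, b)), m(cons(pair(c, b), pair(b, b)), c, c), b))  →  cons(pair(b, cons(c, c)), m(cons(pair(c, b), pair(b, b)), m(cons(pair(c, b), pair(b, b)), c, c), b))   [R1 at 2.1.2]
4. cons(pair(b, cons(c, c)), m(cons(pair(c, b), pair(b, b)), m(cons(pair(c, b), pair(b, b)), c, c), b))  →  cons(pair(b, cons(c, c)), pair(b, m(cons(pair(c, b), pair(b, b)), c, c)))   [R1 at 2]
5. cons(pair(b, cons(c, c)), pair(b, m(cons(pair(c, b), pair(b, b)), c, c)))  →  cons(pair(b, cons(c, c)), pair(b, pair(c, c)))   [R1 at 2.2]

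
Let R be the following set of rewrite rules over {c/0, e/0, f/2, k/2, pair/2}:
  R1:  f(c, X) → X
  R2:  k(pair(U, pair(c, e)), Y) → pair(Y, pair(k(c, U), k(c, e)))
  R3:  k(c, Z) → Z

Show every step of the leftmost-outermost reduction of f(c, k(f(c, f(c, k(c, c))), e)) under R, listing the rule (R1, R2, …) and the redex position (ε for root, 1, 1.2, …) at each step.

e

1. f(c, k(f(c, f(c, k(c, c))), e))  →  k(f(c, f(c, k(c, c))), e)   [R1 at ε]
2. k(f(c, f(c, k(c, c))), e)  →  k(f(c, k(c, c)), e)   [R1 at 1]
3. k(f(c, k(c, c)), e)  →  k(k(c, c), e)   [R1 at 1]
4. k(k(c, c), e)  →  k(c, e)   [R3 at 1]
5. k(c, e)  →  e   [R3 at ε]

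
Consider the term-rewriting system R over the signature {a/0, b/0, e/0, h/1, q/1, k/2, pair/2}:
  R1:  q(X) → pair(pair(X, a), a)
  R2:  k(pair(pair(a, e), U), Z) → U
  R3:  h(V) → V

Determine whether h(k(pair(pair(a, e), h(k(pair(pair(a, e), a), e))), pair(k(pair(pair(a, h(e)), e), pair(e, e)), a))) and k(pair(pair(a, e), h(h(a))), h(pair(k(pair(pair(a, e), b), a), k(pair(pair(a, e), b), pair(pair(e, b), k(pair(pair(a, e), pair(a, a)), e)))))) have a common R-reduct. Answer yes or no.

Reduce t₁ = h(k(pair(pair(a, e), h(k(pair(pair(a, e), a), e))), pair(k(pair(pair(a, h(e)), e), pair(e, e)), a))):
1. h(k(pair(pair(a, e), h(k(pair(pair(a, e), a), e))), pair(k(pair(pair(a, h(e)), e), pair(e, e)), a)))  →  k(pair(pair(a, e), h(k(pair(pair(a, e), a), e))), pair(k(pair(pair(a, h(e)), e), pair(e, e)), a))   [R3 at ε]
2. k(pair(pair(a, e), h(k(pair(pair(a, e), a), e))), pair(k(pair(pair(a, h(e)), e), pair(e, e)), a))  →  h(k(pair(pair(a, e), a), e))   [R2 at ε]
3. h(k(pair(pair(a, e), a), e))  →  k(pair(pair(a, e), a), e)   [R3 at ε]
4. k(pair(pair(a, e), a), e)  →  a   [R2 at ε]

Reduce t₂ = k(pair(pair(a, e), h(h(a))), h(pair(k(pair(pair(a, e), b), a), k(pair(pair(a, e), b), pair(pair(e, b), k(pair(pair(a, e), pair(a, a)), e)))))):
1. k(pair(pair(a, e), h(h(a))), h(pair(k(pair(pair(a, e), b), a), k(pair(pair(a, e), b), pair(pair(e, b), k(pair(pair(a, e), pair(a, a)), e))))))  →  h(h(a))   [R2 at ε]
2. h(h(a))  →  h(a)   [R3 at ε]
3. h(a)  →  a   [R3 at ε]

yes — NF(t₁) = a, NF(t₂) = a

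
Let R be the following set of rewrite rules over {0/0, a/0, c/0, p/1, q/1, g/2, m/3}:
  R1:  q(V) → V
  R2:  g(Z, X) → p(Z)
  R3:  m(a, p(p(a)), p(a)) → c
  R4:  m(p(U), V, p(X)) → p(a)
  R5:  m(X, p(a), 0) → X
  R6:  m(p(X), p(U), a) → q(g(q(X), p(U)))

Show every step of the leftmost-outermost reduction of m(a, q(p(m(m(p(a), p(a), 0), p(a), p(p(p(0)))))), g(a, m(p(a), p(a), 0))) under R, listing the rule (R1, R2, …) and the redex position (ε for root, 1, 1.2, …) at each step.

c

1. m(a, q(p(m(m(p(a), p(a), 0), p(a), p(p(p(0)))))), g(a, m(p(a), p(a), 0)))  →  m(a, p(m(m(p(a), p(a), 0), p(a), p(p(p(0))))), g(a, m(p(a), p(a), 0)))   [R1 at 2]
2. m(a, p(m(m(p(a), p(a), 0), p(a), p(p(p(0))))), g(a, m(p(a), p(a), 0)))  →  m(a, p(m(p(a), p(a), p(p(p(0))))), g(a, m(p(a), p(a), 0)))   [R5 at 2.1.1]
3. m(a, p(m(p(a), p(a), p(p(p(0))))), g(a, m(p(a), p(a), 0)))  →  m(a, p(p(a)), g(a, m(p(a), p(a), 0)))   [R4 at 2.1]
4. m(a, p(p(a)), g(a, m(p(a), p(a), 0)))  →  m(a, p(p(a)), p(a))   [R2 at 3]
5. m(a, p(p(a)), p(a))  →  c   [R3 at ε]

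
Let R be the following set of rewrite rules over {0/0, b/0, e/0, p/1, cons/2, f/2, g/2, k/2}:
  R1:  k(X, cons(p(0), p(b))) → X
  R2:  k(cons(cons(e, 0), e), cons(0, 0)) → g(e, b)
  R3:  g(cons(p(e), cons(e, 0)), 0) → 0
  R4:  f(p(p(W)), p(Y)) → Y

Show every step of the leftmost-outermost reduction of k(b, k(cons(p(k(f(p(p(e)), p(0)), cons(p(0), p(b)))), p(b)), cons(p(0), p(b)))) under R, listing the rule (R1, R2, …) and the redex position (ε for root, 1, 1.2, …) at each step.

b

1. k(b, k(cons(p(k(f(p(p(e)), p(0)), cons(p(0), p(b)))), p(b)), cons(p(0), p(b))))  →  k(b, cons(p(k(f(p(p(e)), p(0)), cons(p(0), p(b)))), p(b)))   [R1 at 2]
2. k(b, cons(p(k(f(p(p(e)), p(0)), cons(p(0), p(b)))), p(b)))  →  k(b, cons(p(f(p(p(e)), p(0))), p(b)))   [R1 at 2.1.1]
3. k(b, cons(p(f(p(p(e)), p(0))), p(b)))  →  k(b, cons(p(0), p(b)))   [R4 at 2.1.1]
4. k(b, cons(p(0), p(b)))  →  b   [R1 at ε]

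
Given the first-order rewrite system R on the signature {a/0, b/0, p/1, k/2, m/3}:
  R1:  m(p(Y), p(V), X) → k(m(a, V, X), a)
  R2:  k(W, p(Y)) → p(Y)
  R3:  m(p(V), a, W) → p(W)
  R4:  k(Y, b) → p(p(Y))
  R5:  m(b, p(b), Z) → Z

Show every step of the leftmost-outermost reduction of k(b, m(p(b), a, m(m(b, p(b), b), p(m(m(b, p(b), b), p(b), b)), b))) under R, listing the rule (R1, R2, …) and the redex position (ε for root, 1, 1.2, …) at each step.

1. k(b, m(p(b), a, m(m(b, p(b), b), p(m(m(b, p(b), b), p(b), b)), b)))  →  k(b, p(m(m(b, p(b), b), p(m(m(b, p(b), b), p(b), b)), b)))   [R3 at 2]
2. k(b, p(m(m(b, p(b), b), p(m(m(b, p(b), b), p(b), b)), b)))  →  p(m(m(b, p(b), b), p(m(m(b, p(b), b), p(b), b)), b))   [R2 at ε]
3. p(m(m(b, p(b), b), p(m(m(b, p(b), b), p(b), b)), b))  →  p(m(b, p(m(m(b, p(b), b), p(b), b)), b))   [R5 at 1.1]
4. p(m(b, p(m(m(b, p(b), b), p(b), b)), b))  →  p(m(b, p(m(b, p(b), b)), b))   [R5 at 1.2.1.1]
5. p(m(b, p(m(b, p(b), b)), b))  →  p(m(b, p(b), b))   [R5 at 1.2.1]
6. p(m(b, p(b), b))  →  p(b)   [R5 at 1]

p(b)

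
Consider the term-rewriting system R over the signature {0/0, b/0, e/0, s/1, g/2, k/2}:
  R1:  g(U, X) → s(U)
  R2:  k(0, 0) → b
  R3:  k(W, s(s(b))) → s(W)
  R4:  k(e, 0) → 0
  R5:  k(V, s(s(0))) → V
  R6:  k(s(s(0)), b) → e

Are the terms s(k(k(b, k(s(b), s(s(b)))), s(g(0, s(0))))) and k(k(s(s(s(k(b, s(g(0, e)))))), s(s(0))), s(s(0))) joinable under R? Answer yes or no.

Reduce t₁ = s(k(k(b, k(s(b), s(s(b)))), s(g(0, s(0))))):
1. s(k(k(b, k(s(b), s(s(b)))), s(g(0, s(0)))))  →  s(k(k(b, s(s(b))), s(g(0, s(0)))))   [R3 at 1.1.2]
2. s(k(k(b, s(s(b))), s(g(0, s(0)))))  →  s(k(s(b), s(g(0, s(0)))))   [R3 at 1.1]
3. s(k(s(b), s(g(0, s(0)))))  →  s(k(s(b), s(s(0))))   [R1 at 1.2.1]
4. s(k(s(b), s(s(0))))  →  s(s(b))   [R5 at 1]

Reduce t₂ = k(k(s(s(s(k(b, s(g(0, e)))))), s(s(0))), s(s(0))):
1. k(k(s(s(s(k(b, s(g(0, e)))))), s(s(0))), s(s(0)))  →  k(s(s(s(k(b, s(g(0, e)))))), s(s(0)))   [R5 at ε]
2. k(s(s(s(k(b, s(g(0, e)))))), s(s(0)))  →  s(s(s(k(b, s(g(0, e))))))   [R5 at ε]
3. s(s(s(k(b, s(g(0, e))))))  →  s(s(s(k(b, s(s(0))))))   [R1 at 1.1.1.2.1]
4. s(s(s(k(b, s(s(0))))))  →  s(s(s(b)))   [R5 at 1.1.1]

no — NF(t₁) = s(s(b)), NF(t₂) = s(s(s(b)))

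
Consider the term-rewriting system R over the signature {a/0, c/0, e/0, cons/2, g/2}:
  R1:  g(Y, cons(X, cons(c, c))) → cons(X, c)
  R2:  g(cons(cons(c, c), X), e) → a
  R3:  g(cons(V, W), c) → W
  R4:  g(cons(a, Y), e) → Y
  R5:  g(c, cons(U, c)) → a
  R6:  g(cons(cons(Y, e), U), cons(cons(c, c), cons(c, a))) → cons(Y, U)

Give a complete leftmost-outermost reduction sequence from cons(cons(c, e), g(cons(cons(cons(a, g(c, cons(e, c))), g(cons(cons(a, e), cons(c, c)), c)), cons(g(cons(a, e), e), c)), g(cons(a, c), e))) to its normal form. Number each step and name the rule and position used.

cons(cons(c, e), cons(e, c))

1. cons(cons(c, e), g(cons(cons(cons(a, g(c, cons(e, c))), g(cons(cons(a, e), cons(c, c)), c)), cons(g(cons(a, e), e), c)), g(cons(a, c), e)))  →  cons(cons(c, e), g(cons(cons(cons(a, a), g(cons(cons(a, e), cons(c, c)), c)), cons(g(cons(a, e), e), c)), g(cons(a, c), e)))   [R5 at 2.1.1.1.2]
2. cons(cons(c, e), g(cons(cons(cons(a, a), g(cons(cons(a, e), cons(c, c)), c)), cons(g(cons(a, e), e), c)), g(cons(a, c), e)))  →  cons(cons(c, e), g(cons(cons(cons(a, a), cons(c, c)), cons(g(cons(a, e), e), c)), g(cons(a, c), e)))   [R3 at 2.1.1.2]
3. cons(cons(c, e), g(cons(cons(cons(a, a), cons(c, c)), cons(g(cons(a, e), e), c)), g(cons(a, c), e)))  →  cons(cons(c, e), g(cons(cons(cons(a, a), cons(c, c)), cons(e, c)), g(cons(a, c), e)))   [R4 at 2.1.2.1]
4. cons(cons(c, e), g(cons(cons(cons(a, a), cons(c, c)), cons(e, c)), g(cons(a, c), e)))  →  cons(cons(c, e), g(cons(cons(cons(a, a), cons(c, c)), cons(e, c)), c))   [R4 at 2.2]
5. cons(cons(c, e), g(cons(cons(cons(a, a), cons(c, c)), cons(e, c)), c))  →  cons(cons(c, e), cons(e, c))   [R3 at 2]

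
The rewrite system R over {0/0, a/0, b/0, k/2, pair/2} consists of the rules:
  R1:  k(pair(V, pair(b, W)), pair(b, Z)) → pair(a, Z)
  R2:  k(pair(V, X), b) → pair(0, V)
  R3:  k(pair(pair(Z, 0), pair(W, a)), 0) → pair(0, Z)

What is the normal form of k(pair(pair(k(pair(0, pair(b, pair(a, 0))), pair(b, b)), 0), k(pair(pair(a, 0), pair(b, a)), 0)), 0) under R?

pair(0, pair(a, b))

1. k(pair(pair(k(pair(0, pair(b, pair(a, 0))), pair(b, b)), 0), k(pair(pair(a, 0), pair(b, a)), 0)), 0)  →  k(pair(pair(pair(a, b), 0), k(pair(pair(a, 0), pair(b, a)), 0)), 0)   [R1 at 1.1.1]
2. k(pair(pair(pair(a, b), 0), k(pair(pair(a, 0), pair(b, a)), 0)), 0)  →  k(pair(pair(pair(a, b), 0), pair(0, a)), 0)   [R3 at 1.2]
3. k(pair(pair(pair(a, b), 0), pair(0, a)), 0)  →  pair(0, pair(a, b))   [R3 at ε]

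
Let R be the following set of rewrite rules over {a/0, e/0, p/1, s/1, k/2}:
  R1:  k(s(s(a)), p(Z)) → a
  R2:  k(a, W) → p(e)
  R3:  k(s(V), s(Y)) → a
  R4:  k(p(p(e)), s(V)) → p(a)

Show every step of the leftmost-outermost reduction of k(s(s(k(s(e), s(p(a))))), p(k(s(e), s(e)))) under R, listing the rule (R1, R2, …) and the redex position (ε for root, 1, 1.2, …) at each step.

a

1. k(s(s(k(s(e), s(p(a))))), p(k(s(e), s(e))))  →  k(s(s(a)), p(k(s(e), s(e))))   [R3 at 1.1.1]
2. k(s(s(a)), p(k(s(e), s(e))))  →  a   [R1 at ε]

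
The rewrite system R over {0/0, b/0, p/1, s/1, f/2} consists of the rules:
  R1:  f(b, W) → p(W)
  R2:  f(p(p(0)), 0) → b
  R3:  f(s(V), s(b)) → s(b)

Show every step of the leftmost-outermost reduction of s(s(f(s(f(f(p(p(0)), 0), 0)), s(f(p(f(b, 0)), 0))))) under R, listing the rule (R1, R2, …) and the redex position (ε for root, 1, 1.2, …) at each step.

s(s(s(b)))

1. s(s(f(s(f(f(p(p(0)), 0), 0)), s(f(p(f(b, 0)), 0)))))  →  s(s(f(s(f(b, 0)), s(f(p(f(b, 0)), 0)))))   [R2 at 1.1.1.1.1]
2. s(s(f(s(f(b, 0)), s(f(p(f(b, 0)), 0)))))  →  s(s(f(s(p(0)), s(f(p(f(b, 0)), 0)))))   [R1 at 1.1.1.1]
3. s(s(f(s(p(0)), s(f(p(f(b, 0)), 0)))))  →  s(s(f(s(p(0)), s(f(p(p(0)), 0)))))   [R1 at 1.1.2.1.1.1]
4. s(s(f(s(p(0)), s(f(p(p(0)), 0)))))  →  s(s(f(s(p(0)), s(b))))   [R2 at 1.1.2.1]
5. s(s(f(s(p(0)), s(b))))  →  s(s(s(b)))   [R3 at 1.1]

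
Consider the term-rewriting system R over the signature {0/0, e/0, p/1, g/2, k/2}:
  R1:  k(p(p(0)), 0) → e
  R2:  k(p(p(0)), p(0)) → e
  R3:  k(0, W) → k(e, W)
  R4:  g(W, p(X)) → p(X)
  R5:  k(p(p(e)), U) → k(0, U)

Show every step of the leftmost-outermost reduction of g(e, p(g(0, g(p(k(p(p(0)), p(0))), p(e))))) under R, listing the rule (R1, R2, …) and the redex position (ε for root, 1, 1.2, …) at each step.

p(p(e))

1. g(e, p(g(0, g(p(k(p(p(0)), p(0))), p(e)))))  →  p(g(0, g(p(k(p(p(0)), p(0))), p(e))))   [R4 at ε]
2. p(g(0, g(p(k(p(p(0)), p(0))), p(e))))  →  p(g(0, p(e)))   [R4 at 1.2]
3. p(g(0, p(e)))  →  p(p(e))   [R4 at 1]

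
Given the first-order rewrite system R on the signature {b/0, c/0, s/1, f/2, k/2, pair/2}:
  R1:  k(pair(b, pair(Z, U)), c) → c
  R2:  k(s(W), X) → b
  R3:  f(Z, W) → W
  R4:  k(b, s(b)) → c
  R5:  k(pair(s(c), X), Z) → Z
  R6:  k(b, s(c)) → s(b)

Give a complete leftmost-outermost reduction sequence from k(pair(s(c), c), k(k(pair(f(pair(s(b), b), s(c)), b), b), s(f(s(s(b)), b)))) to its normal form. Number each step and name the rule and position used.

c

1. k(pair(s(c), c), k(k(pair(f(pair(s(b), b), s(c)), b), b), s(f(s(s(b)), b))))  →  k(k(pair(f(pair(s(b), b), s(c)), b), b), s(f(s(s(b)), b)))   [R5 at ε]
2. k(k(pair(f(pair(s(b), b), s(c)), b), b), s(f(s(s(b)), b)))  →  k(k(pair(s(c), b), b), s(f(s(s(b)), b)))   [R3 at 1.1.1]
3. k(k(pair(s(c), b), b), s(f(s(s(b)), b)))  →  k(b, s(f(s(s(b)), b)))   [R5 at 1]
4. k(b, s(f(s(s(b)), b)))  →  k(b, s(b))   [R3 at 2.1]
5. k(b, s(b))  →  c   [R4 at ε]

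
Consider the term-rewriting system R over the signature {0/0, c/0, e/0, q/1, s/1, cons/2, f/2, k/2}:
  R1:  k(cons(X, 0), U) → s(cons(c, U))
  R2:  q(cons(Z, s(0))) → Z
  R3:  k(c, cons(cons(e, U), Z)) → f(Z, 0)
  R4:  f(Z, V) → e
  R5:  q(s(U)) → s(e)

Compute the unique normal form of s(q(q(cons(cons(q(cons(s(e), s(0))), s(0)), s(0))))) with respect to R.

1. s(q(q(cons(cons(q(cons(s(e), s(0))), s(0)), s(0)))))  →  s(q(cons(q(cons(s(e), s(0))), s(0))))   [R2 at 1.1]
2. s(q(cons(q(cons(s(e), s(0))), s(0))))  →  s(q(cons(s(e), s(0))))   [R2 at 1]
3. s(q(cons(s(e), s(0))))  →  s(s(e))   [R2 at 1]

s(s(e))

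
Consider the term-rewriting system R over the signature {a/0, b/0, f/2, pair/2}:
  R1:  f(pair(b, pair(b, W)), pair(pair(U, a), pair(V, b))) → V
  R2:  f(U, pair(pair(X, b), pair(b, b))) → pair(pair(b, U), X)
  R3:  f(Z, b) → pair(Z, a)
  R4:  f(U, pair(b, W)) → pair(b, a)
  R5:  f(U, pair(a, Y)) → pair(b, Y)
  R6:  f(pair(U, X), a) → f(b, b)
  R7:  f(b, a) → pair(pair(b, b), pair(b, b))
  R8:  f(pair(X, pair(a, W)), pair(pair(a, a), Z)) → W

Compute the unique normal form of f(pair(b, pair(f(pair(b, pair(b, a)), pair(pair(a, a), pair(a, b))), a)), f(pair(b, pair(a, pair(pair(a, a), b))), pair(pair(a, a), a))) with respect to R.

a

1. f(pair(b, pair(f(pair(b, pair(b, a)), pair(pair(a, a), pair(a, b))), a)), f(pair(b, pair(a, pair(pair(a, a), b))), pair(pair(a, a), a)))  →  f(pair(b, pair(a, a)), f(pair(b, pair(a, pair(pair(a, a), b))), pair(pair(a, a), a)))   [R1 at 1.2.1]
2. f(pair(b, pair(a, a)), f(pair(b, pair(a, pair(pair(a, a), b))), pair(pair(a, a), a)))  →  f(pair(b, pair(a, a)), pair(pair(a, a), b))   [R8 at 2]
3. f(pair(b, pair(a, a)), pair(pair(a, a), b))  →  a   [R8 at ε]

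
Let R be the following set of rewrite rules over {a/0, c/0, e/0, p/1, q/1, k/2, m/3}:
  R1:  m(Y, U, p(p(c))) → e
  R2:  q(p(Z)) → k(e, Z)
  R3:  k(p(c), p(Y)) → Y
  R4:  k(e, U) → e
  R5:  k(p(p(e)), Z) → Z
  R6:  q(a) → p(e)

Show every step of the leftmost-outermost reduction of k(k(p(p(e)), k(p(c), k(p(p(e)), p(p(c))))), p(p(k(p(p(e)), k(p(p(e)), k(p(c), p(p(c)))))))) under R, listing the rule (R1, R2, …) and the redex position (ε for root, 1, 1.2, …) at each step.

p(p(c))

1. k(k(p(p(e)), k(p(c), k(p(p(e)), p(p(c))))), p(p(k(p(p(e)), k(p(p(e)), k(p(c), p(p(c))))))))  →  k(k(p(c), k(p(p(e)), p(p(c)))), p(p(k(p(p(e)), k(p(p(e)), k(p(c), p(p(c))))))))   [R5 at 1]
2. k(k(p(c), k(p(p(e)), p(p(c)))), p(p(k(p(p(e)), k(p(p(e)), k(p(c), p(p(c))))))))  →  k(k(p(c), p(p(c))), p(p(k(p(p(e)), k(p(p(e)), k(p(c), p(p(c))))))))   [R5 at 1.2]
3. k(k(p(c), p(p(c))), p(p(k(p(p(e)), k(p(p(e)), k(p(c), p(p(c))))))))  →  k(p(c), p(p(k(p(p(e)), k(p(p(e)), k(p(c), p(p(c))))))))   [R3 at 1]
4. k(p(c), p(p(k(p(p(e)), k(p(p(e)), k(p(c), p(p(c))))))))  →  p(k(p(p(e)), k(p(p(e)), k(p(c), p(p(c))))))   [R3 at ε]
5. p(k(p(p(e)), k(p(p(e)), k(p(c), p(p(c))))))  →  p(k(p(p(e)), k(p(c), p(p(c)))))   [R5 at 1]
6. p(k(p(p(e)), k(p(c), p(p(c)))))  →  p(k(p(c), p(p(c))))   [R5 at 1]
7. p(k(p(c), p(p(c))))  →  p(p(c))   [R3 at 1]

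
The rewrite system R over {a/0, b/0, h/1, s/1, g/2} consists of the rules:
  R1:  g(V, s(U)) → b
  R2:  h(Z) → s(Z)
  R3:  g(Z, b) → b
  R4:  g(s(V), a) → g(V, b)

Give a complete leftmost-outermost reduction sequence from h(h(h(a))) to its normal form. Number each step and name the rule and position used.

1. h(h(h(a)))  →  s(h(h(a)))   [R2 at ε]
2. s(h(h(a)))  →  s(s(h(a)))   [R2 at 1]
3. s(s(h(a)))  →  s(s(s(a)))   [R2 at 1.1]

s(s(s(a)))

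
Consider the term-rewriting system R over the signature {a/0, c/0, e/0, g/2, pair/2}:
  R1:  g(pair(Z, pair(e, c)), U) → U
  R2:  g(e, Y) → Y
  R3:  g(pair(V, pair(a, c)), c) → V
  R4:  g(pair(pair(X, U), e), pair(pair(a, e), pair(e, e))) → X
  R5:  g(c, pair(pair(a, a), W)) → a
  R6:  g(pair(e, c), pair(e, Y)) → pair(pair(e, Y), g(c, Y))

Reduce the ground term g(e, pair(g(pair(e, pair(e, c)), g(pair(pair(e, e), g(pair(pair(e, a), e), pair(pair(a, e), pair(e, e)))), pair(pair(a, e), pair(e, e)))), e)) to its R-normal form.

1. g(e, pair(g(pair(e, pair(e, c)), g(pair(pair(e, e), g(pair(pair(e, a), e), pair(pair(a, e), pair(e, e)))), pair(pair(a, e), pair(e, e)))), e))  →  pair(g(pair(e, pair(e, c)), g(pair(pair(e, e), g(pair(pair(e, a), e), pair(pair(a, e), pair(e, e)))), pair(pair(a, e), pair(e, e)))), e)   [R2 at ε]
2. pair(g(pair(e, pair(e, c)), g(pair(pair(e, e), g(pair(pair(e, a), e), pair(pair(a, e), pair(e, e)))), pair(pair(a, e), pair(e, e)))), e)  →  pair(g(pair(pair(e, e), g(pair(pair(e, a), e), pair(pair(a, e), pair(e, e)))), pair(pair(a, e), pair(e, e))), e)   [R1 at 1]
3. pair(g(pair(pair(e, e), g(pair(pair(e, a), e), pair(pair(a, e), pair(e, e)))), pair(pair(a, e), pair(e, e))), e)  →  pair(g(pair(pair(e, e), e), pair(pair(a, e), pair(e, e))), e)   [R4 at 1.1.2]
4. pair(g(pair(pair(e, e), e), pair(pair(a, e), pair(e, e))), e)  →  pair(e, e)   [R4 at 1]

pair(e, e)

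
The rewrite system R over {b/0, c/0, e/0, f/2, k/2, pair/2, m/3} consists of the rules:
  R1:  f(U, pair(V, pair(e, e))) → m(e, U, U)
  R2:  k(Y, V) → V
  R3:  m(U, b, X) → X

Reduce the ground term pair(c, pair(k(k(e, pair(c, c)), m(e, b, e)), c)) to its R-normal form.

1. pair(c, pair(k(k(e, pair(c, c)), m(e, b, e)), c))  →  pair(c, pair(m(e, b, e), c))   [R2 at 2.1]
2. pair(c, pair(m(e, b, e), c))  →  pair(c, pair(e, c))   [R3 at 2.1]

pair(c, pair(e, c))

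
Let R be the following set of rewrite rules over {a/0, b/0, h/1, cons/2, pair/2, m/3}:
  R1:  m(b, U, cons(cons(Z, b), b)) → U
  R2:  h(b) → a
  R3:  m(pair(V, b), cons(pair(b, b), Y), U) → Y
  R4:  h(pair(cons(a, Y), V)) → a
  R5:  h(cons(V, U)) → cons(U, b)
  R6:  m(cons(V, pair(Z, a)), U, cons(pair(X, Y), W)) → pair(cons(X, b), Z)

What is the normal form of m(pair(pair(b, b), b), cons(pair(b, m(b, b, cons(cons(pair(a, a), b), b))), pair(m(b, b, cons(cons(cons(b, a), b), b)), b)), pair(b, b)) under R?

1. m(pair(pair(b, b), b), cons(pair(b, m(b, b, cons(cons(pair(a, a), b), b))), pair(m(b, b, cons(cons(cons(b, a), b), b)), b)), pair(b, b))  →  m(pair(pair(b, b), b), cons(pair(b, b), pair(m(b, b, cons(cons(cons(b, a), b), b)), b)), pair(b, b))   [R1 at 2.1.2]
2. m(pair(pair(b, b), b), cons(pair(b, b), pair(m(b, b, cons(cons(cons(b, a), b), b)), b)), pair(b, b))  →  pair(m(b, b, cons(cons(cons(b, a), b), b)), b)   [R3 at ε]
3. pair(m(b, b, cons(cons(cons(b, a), b), b)), b)  →  pair(b, b)   [R1 at 1]

pair(b, b)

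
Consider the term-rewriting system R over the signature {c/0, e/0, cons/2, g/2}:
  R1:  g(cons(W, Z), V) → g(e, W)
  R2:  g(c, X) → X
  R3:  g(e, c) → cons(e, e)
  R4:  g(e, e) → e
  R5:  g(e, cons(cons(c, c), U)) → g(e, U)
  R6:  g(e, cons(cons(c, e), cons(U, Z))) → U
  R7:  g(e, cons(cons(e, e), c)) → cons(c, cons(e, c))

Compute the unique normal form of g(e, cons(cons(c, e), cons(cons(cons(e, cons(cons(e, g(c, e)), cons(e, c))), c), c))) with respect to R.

1. g(e, cons(cons(c, e), cons(cons(cons(e, cons(cons(e, g(c, e)), cons(e, c))), c), c)))  →  cons(cons(e, cons(cons(e, g(c, e)), cons(e, c))), c)   [R6 at ε]
2. cons(cons(e, cons(cons(e, g(c, e)), cons(e, c))), c)  →  cons(cons(e, cons(cons(e, e), cons(e, c))), c)   [R2 at 1.2.1.2]

cons(cons(e, cons(cons(e, e), cons(e, c))), c)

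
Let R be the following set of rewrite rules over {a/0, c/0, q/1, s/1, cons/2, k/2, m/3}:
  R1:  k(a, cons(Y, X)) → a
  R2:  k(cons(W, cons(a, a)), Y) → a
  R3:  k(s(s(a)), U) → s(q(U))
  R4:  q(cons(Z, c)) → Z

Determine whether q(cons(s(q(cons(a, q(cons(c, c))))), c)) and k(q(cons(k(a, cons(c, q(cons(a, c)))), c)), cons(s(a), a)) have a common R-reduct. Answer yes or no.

no — NF(t₁) = s(a), NF(t₂) = a

Reduce t₁ = q(cons(s(q(cons(a, q(cons(c, c))))), c)):
1. q(cons(s(q(cons(a, q(cons(c, c))))), c))  →  s(q(cons(a, q(cons(c, c)))))   [R4 at ε]
2. s(q(cons(a, q(cons(c, c)))))  →  s(q(cons(a, c)))   [R4 at 1.1.2]
3. s(q(cons(a, c)))  →  s(a)   [R4 at 1]

Reduce t₂ = k(q(cons(k(a, cons(c, q(cons(a, c)))), c)), cons(s(a), a)):
1. k(q(cons(k(a, cons(c, q(cons(a, c)))), c)), cons(s(a), a))  →  k(k(a, cons(c, q(cons(a, c)))), cons(s(a), a))   [R4 at 1]
2. k(k(a, cons(c, q(cons(a, c)))), cons(s(a), a))  →  k(a, cons(s(a), a))   [R1 at 1]
3. k(a, cons(s(a), a))  →  a   [R1 at ε]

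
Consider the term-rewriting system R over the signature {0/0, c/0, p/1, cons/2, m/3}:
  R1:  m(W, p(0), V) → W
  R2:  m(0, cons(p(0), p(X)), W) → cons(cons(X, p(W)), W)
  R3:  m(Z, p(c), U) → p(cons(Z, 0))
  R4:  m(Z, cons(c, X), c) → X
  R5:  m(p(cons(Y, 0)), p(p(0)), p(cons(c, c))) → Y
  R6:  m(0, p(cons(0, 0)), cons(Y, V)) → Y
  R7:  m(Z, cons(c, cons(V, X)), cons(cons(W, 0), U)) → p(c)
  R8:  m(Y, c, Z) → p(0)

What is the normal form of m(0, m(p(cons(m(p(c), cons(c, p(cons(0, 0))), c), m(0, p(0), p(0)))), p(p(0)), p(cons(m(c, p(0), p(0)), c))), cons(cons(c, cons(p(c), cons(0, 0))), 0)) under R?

cons(c, cons(p(c), cons(0, 0)))

1. m(0, m(p(cons(m(p(c), cons(c, p(cons(0, 0))), c), m(0, p(0), p(0)))), p(p(0)), p(cons(m(c, p(0), p(0)), c))), cons(cons(c, cons(p(c), cons(0, 0))), 0))  →  m(0, m(p(cons(p(cons(0, 0)), m(0, p(0), p(0)))), p(p(0)), p(cons(m(c, p(0), p(0)), c))), cons(cons(c, cons(p(c), cons(0, 0))), 0))   [R4 at 2.1.1.1]
2. m(0, m(p(cons(p(cons(0, 0)), m(0, p(0), p(0)))), p(p(0)), p(cons(m(c, p(0), p(0)), c))), cons(cons(c, cons(p(c), cons(0, 0))), 0))  →  m(0, m(p(cons(p(cons(0, 0)), 0)), p(p(0)), p(cons(m(c, p(0), p(0)), c))), cons(cons(c, cons(p(c), cons(0, 0))), 0))   [R1 at 2.1.1.2]
3. m(0, m(p(cons(p(cons(0, 0)), 0)), p(p(0)), p(cons(m(c, p(0), p(0)), c))), cons(cons(c, cons(p(c), cons(0, 0))), 0))  →  m(0, m(p(cons(p(cons(0, 0)), 0)), p(p(0)), p(cons(c, c))), cons(cons(c, cons(p(c), cons(0, 0))), 0))   [R1 at 2.3.1.1]
4. m(0, m(p(cons(p(cons(0, 0)), 0)), p(p(0)), p(cons(c, c))), cons(cons(c, cons(p(c), cons(0, 0))), 0))  →  m(0, p(cons(0, 0)), cons(cons(c, cons(p(c), cons(0, 0))), 0))   [R5 at 2]
5. m(0, p(cons(0, 0)), cons(cons(c, cons(p(c), cons(0, 0))), 0))  →  cons(c, cons(p(c), cons(0, 0)))   [R6 at ε]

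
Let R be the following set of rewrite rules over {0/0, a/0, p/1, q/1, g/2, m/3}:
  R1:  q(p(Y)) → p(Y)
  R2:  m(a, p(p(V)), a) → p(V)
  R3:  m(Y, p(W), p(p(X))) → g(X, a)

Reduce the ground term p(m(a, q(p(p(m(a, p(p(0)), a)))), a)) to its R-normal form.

p(p(p(0)))

1. p(m(a, q(p(p(m(a, p(p(0)), a)))), a))  →  p(m(a, p(p(m(a, p(p(0)), a))), a))   [R1 at 1.2]
2. p(m(a, p(p(m(a, p(p(0)), a))), a))  →  p(p(m(a, p(p(0)), a)))   [R2 at 1]
3. p(p(m(a, p(p(0)), a)))  →  p(p(p(0)))   [R2 at 1.1]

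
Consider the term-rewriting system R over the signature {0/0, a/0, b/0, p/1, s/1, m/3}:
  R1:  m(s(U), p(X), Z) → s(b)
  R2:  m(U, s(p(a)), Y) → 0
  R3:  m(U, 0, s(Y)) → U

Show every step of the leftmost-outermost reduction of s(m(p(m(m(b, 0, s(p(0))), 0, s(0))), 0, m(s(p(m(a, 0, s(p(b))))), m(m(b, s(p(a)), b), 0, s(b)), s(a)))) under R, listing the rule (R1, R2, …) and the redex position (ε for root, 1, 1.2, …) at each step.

s(p(b))

1. s(m(p(m(m(b, 0, s(p(0))), 0, s(0))), 0, m(s(p(m(a, 0, s(p(b))))), m(m(b, s(p(a)), b), 0, s(b)), s(a))))  →  s(m(p(m(b, 0, s(p(0)))), 0, m(s(p(m(a, 0, s(p(b))))), m(m(b, s(p(a)), b), 0, s(b)), s(a))))   [R3 at 1.1.1]
2. s(m(p(m(b, 0, s(p(0)))), 0, m(s(p(m(a, 0, s(p(b))))), m(m(b, s(p(a)), b), 0, s(b)), s(a))))  →  s(m(p(b), 0, m(s(p(m(a, 0, s(p(b))))), m(m(b, s(p(a)), b), 0, s(b)), s(a))))   [R3 at 1.1.1]
3. s(m(p(b), 0, m(s(p(m(a, 0, s(p(b))))), m(m(b, s(p(a)), b), 0, s(b)), s(a))))  →  s(m(p(b), 0, m(s(p(a)), m(m(b, s(p(a)), b), 0, s(b)), s(a))))   [R3 at 1.3.1.1.1]
4. s(m(p(b), 0, m(s(p(a)), m(m(b, s(p(a)), b), 0, s(b)), s(a))))  →  s(m(p(b), 0, m(s(p(a)), m(b, s(p(a)), b), s(a))))   [R3 at 1.3.2]
5. s(m(p(b), 0, m(s(p(a)), m(b, s(p(a)), b), s(a))))  →  s(m(p(b), 0, m(s(p(a)), 0, s(a))))   [R2 at 1.3.2]
6. s(m(p(b), 0, m(s(p(a)), 0, s(a))))  →  s(m(p(b), 0, s(p(a))))   [R3 at 1.3]
7. s(m(p(b), 0, s(p(a))))  →  s(p(b))   [R3 at 1]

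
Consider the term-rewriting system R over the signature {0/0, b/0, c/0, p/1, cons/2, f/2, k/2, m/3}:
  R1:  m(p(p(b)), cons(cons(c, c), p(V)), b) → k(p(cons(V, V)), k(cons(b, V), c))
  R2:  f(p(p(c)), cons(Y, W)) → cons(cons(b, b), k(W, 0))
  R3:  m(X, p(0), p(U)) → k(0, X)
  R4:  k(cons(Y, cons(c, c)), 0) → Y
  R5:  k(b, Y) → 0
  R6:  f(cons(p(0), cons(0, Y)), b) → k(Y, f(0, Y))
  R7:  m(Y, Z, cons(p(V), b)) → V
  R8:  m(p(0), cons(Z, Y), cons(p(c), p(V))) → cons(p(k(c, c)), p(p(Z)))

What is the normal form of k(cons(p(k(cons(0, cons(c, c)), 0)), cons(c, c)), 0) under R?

1. k(cons(p(k(cons(0, cons(c, c)), 0)), cons(c, c)), 0)  →  p(k(cons(0, cons(c, c)), 0))   [R4 at ε]
2. p(k(cons(0, cons(c, c)), 0))  →  p(0)   [R4 at 1]

p(0)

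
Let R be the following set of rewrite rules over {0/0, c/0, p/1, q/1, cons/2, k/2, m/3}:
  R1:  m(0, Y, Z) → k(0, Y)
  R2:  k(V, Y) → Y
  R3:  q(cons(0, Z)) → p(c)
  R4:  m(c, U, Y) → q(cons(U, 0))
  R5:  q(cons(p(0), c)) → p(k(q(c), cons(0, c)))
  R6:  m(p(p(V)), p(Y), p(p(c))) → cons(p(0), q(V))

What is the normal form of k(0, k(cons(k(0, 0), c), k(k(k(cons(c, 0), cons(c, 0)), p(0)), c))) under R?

1. k(0, k(cons(k(0, 0), c), k(k(k(cons(c, 0), cons(c, 0)), p(0)), c)))  →  k(cons(k(0, 0), c), k(k(k(cons(c, 0), cons(c, 0)), p(0)), c))   [R2 at ε]
2. k(cons(k(0, 0), c), k(k(k(cons(c, 0), cons(c, 0)), p(0)), c))  →  k(k(k(cons(c, 0), cons(c, 0)), p(0)), c)   [R2 at ε]
3. k(k(k(cons(c, 0), cons(c, 0)), p(0)), c)  →  c   [R2 at ε]

c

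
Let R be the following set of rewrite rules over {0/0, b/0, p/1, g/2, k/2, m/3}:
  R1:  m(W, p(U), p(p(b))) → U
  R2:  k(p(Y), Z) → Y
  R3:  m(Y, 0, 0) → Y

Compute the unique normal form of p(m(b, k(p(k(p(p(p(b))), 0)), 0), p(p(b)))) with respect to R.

p(p(b))

1. p(m(b, k(p(k(p(p(p(b))), 0)), 0), p(p(b))))  →  p(m(b, k(p(p(p(b))), 0), p(p(b))))   [R2 at 1.2]
2. p(m(b, k(p(p(p(b))), 0), p(p(b))))  →  p(m(b, p(p(b)), p(p(b))))   [R2 at 1.2]
3. p(m(b, p(p(b)), p(p(b))))  →  p(p(b))   [R1 at 1]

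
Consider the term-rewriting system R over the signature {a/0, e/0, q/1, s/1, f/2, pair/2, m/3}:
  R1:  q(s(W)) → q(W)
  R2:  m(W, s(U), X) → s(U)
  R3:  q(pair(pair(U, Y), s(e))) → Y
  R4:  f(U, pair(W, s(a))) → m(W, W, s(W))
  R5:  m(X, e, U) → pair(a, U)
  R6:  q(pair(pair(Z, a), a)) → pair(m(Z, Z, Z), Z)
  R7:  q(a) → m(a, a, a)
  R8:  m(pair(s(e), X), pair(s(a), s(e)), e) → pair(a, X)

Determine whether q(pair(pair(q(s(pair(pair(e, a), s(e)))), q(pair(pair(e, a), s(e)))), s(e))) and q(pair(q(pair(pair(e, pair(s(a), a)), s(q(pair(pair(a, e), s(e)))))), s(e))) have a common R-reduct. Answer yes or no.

yes — NF(t₁) = a, NF(t₂) = a

Reduce t₁ = q(pair(pair(q(s(pair(pair(e, a), s(e)))), q(pair(pair(e, a), s(e)))), s(e))):
1. q(pair(pair(q(s(pair(pair(e, a), s(e)))), q(pair(pair(e, a), s(e)))), s(e)))  →  q(pair(pair(e, a), s(e)))   [R3 at ε]
2. q(pair(pair(e, a), s(e)))  →  a   [R3 at ε]

Reduce t₂ = q(pair(q(pair(pair(e, pair(s(a), a)), s(q(pair(pair(a, e), s(e)))))), s(e))):
1. q(pair(q(pair(pair(e, pair(s(a), a)), s(q(pair(pair(a, e), s(e)))))), s(e)))  →  q(pair(q(pair(pair(e, pair(s(a), a)), s(e))), s(e)))   [R3 at 1.1.1.2.1]
2. q(pair(q(pair(pair(e, pair(s(a), a)), s(e))), s(e)))  →  q(pair(pair(s(a), a), s(e)))   [R3 at 1.1]
3. q(pair(pair(s(a), a), s(e)))  →  a   [R3 at ε]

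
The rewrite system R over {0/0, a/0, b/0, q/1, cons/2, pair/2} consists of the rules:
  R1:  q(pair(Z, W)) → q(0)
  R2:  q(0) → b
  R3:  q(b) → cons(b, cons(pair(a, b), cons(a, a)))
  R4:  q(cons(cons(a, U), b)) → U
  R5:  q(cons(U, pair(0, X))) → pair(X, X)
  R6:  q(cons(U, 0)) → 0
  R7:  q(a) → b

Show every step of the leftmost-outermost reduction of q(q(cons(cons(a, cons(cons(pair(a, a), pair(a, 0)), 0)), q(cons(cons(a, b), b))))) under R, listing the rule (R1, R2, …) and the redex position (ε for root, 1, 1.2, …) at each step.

1. q(q(cons(cons(a, cons(cons(pair(a, a), pair(a, 0)), 0)), q(cons(cons(a, b), b)))))  →  q(q(cons(cons(a, cons(cons(pair(a, a), pair(a, 0)), 0)), b)))   [R4 at 1.1.2]
2. q(q(cons(cons(a, cons(cons(pair(a, a), pair(a, 0)), 0)), b)))  →  q(cons(cons(pair(a, a), pair(a, 0)), 0))   [R4 at 1]
3. q(cons(cons(pair(a, a), pair(a, 0)), 0))  →  0   [R6 at ε]

0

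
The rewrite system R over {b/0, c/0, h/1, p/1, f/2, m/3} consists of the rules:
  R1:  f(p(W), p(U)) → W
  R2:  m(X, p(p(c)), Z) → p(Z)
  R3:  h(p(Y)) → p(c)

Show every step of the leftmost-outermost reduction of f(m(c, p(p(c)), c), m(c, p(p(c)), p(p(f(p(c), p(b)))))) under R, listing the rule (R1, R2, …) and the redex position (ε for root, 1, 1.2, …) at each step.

1. f(m(c, p(p(c)), c), m(c, p(p(c)), p(p(f(p(c), p(b))))))  →  f(p(c), m(c, p(p(c)), p(p(f(p(c), p(b))))))   [R2 at 1]
2. f(p(c), m(c, p(p(c)), p(p(f(p(c), p(b))))))  →  f(p(c), p(p(p(f(p(c), p(b))))))   [R2 at 2]
3. f(p(c), p(p(p(f(p(c), p(b))))))  →  c   [R1 at ε]

c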